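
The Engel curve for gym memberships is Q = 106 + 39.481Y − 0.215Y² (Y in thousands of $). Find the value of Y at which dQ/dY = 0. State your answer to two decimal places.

91.82

dQ/dY = 39.481 − 0.43Y.
The good is inferior where dQ/dY < 0. Setting dQ/dY = 0 gives Y = 39.481 / 0.43 = 91.82.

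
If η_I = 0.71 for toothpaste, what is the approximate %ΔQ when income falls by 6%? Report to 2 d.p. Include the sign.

-4.26%

%ΔQ ≈ η × %ΔI = 0.71 × (-6%) = -4.26%.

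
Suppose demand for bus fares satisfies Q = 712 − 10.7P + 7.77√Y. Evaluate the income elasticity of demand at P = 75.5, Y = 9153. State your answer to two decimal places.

0.57

At P = 75.5, Y = 9153: Q = 647.516.
Holding P constant, ∂Q/∂Y = 7.77/(2√Y) = 0.0406078.
η_Y = (∂Q/∂Y)·(Y/Q) = 0.0406078 × (9153/647.516) = 0.57.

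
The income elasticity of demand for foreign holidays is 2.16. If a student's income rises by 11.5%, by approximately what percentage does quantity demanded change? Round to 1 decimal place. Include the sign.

24.8%

%ΔQ ≈ η × %ΔI = 2.16 × 11.5% = 24.8%.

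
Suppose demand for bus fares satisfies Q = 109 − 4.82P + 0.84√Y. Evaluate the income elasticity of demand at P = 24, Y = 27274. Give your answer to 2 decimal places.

0.53

At P = 24, Y = 27274: Q = 132.045.
Holding P constant, ∂Q/∂Y = 0.84/(2√Y) = 0.00254317.
η_Y = (∂Q/∂Y)·(Y/Q) = 0.00254317 × (27274/132.045) = 0.53.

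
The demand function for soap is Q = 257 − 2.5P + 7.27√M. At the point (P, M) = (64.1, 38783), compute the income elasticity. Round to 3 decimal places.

At P = 64.1, M = 38783: Q = 1528.460.
Holding P constant, ∂Q/∂M = 7.27/(2√M) = 0.018458.
η_M = (∂Q/∂M)·(M/Q) = 0.018458 × (38783/1528.460) = 0.468.

0.468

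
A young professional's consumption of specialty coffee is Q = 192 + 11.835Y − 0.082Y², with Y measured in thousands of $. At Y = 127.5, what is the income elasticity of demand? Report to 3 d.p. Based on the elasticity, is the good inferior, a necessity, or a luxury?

-3.145 (inferior good)

At Y = 127.5: Q = 367.9500.
dQ/dY = 11.835 − 0.164Y = -9.07500.
η = (dQ/dY)·(Y/Q) = -9.07500 × (127.5/367.9500) = -3.145.
η < 0 ⇒ inferior good.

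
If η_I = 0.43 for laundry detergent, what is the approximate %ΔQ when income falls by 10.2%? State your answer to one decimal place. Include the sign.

-4.4%

%ΔQ ≈ η × %ΔI = 0.43 × (-10.2%) = -4.4%.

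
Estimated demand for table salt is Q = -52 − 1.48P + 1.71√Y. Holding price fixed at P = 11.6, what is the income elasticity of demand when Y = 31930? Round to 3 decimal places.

At P = 11.6, Y = 31930: Q = 236.391.
Holding P constant, ∂Q/∂Y = 1.71/(2√Y) = 0.00478483.
η_Y = (∂Q/∂Y)·(Y/Q) = 0.00478483 × (31930/236.391) = 0.646.

0.646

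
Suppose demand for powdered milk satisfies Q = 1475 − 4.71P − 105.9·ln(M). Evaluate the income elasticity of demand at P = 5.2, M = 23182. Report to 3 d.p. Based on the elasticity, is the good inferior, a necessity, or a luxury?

At P = 5.2, M = 23182: Q = 386.093.
Holding P constant, ∂Q/∂M = -105.9/M = -0.0045682.
η_M = (∂Q/∂M)·(M/Q) = -0.0045682 × (23182/386.093) = -0.274.
Since η < 0, this is an inferior good.

-0.274 (inferior good)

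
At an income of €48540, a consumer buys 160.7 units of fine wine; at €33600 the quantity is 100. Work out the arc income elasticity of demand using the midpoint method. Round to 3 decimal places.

1.280

ΔQ = 100 − 160.7 = -60.7; midpoint Q̄ = (160.7 + 100)/2 = 130.35.
ΔI = 33600 − 48540 = -14940; midpoint Ī = (48540 + 33600)/2 = 41070.
η = (ΔQ/Q̄) ÷ (ΔI/Ī) = (-60.7/130.35) ÷ (-14940/41070) = 1.280.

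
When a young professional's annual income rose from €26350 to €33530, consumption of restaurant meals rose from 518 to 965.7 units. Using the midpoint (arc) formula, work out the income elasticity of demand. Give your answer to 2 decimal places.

ΔQ = 965.7 − 518 = 447.7; midpoint Q̄ = (518 + 965.7)/2 = 741.85.
ΔI = 33530 − 26350 = 7180; midpoint Ī = (26350 + 33530)/2 = 29940.
η = (ΔQ/Q̄) ÷ (ΔI/Ī) = (447.7/741.85) ÷ (7180/29940) = 2.52.

2.52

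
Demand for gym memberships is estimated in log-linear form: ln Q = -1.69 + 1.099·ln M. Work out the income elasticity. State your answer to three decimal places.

In a log-linear demand, the coefficient on ln M is the income elasticity.
So η = 1.099.

1.099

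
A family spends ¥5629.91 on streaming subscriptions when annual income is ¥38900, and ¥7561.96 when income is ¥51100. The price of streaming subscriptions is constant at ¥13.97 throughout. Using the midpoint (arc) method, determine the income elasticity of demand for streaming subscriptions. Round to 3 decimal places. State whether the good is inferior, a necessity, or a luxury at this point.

With a constant price, Q₁ = 5629.91/13.97 = 403.000 and Q₂ = 7561.96/13.97 = 541.300 (equivalently, work directly with expenditure since P cancels).
Midpoint %ΔQ = (7561.96 − 5629.91)/6595.94 = 0.29292; midpoint %ΔI = (51100 − 38900)/45000 = 0.27111.
η = 0.29292 / 0.27111 = 1.080.
η > 1 ⇒ luxury.

1.080 (luxury)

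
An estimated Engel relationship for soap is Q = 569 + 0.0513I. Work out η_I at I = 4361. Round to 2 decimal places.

0.28

At I = 4361: Q = 792.719.
dQ/dI = 0.0513.
η = (dQ/dI)·(I/Q) = 0.0513 × (4361/792.719) = 0.28.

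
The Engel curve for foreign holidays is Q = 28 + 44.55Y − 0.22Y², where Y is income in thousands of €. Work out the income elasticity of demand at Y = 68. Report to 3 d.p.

At Y = 68: Q = 2040.1200.
dQ/dY = 44.55 − 0.44Y = 14.63000.
η = (dQ/dY)·(Y/Q) = 14.63000 × (68/2040.1200) = 0.488.

0.488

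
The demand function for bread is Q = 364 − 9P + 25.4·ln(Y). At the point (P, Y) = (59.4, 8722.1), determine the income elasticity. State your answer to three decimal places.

At P = 59.4, Y = 8722.1: Q = 59.870.
Holding P constant, ∂Q/∂Y = 25.4/Y = 0.00291214.
η_Y = (∂Q/∂Y)·(Y/Q) = 0.00291214 × (8722.1/59.870) = 0.424.

0.424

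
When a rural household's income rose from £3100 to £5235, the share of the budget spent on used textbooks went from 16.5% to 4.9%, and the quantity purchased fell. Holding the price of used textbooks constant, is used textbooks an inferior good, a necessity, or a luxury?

inferior good

Quantity demanded falls as income rises, so η < 0.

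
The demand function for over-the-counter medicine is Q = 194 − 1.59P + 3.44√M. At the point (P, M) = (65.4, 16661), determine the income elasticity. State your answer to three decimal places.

0.416

At P = 65.4, M = 16661: Q = 534.041.
Holding P constant, ∂Q/∂M = 3.44/(2√M) = 0.0133253.
η_M = (∂Q/∂M)·(M/Q) = 0.0133253 × (16661/534.041) = 0.416.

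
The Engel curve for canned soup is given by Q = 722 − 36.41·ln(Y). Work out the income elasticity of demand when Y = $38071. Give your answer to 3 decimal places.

At Y = 38071: Q = 337.976.
dQ/dY = -36.41/Y = -0.000956371 at this income.
η = (dQ/dY)·(Y/Q) = -0.000956371 × (38071/337.976) = -0.108.

-0.108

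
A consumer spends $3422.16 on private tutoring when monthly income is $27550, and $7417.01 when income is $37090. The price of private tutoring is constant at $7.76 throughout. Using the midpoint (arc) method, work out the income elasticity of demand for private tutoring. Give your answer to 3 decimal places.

2.497

With a constant price, Q₁ = 3422.16/7.76 = 441.000 and Q₂ = 7417.01/7.76 = 955.800 (equivalently, work directly with expenditure since P cancels).
Midpoint %ΔQ = (7417.01 − 3422.16)/5419.59 = 0.73711; midpoint %ΔI = (37090 − 27550)/32320 = 0.29517.
η = 0.73711 / 0.29517 = 2.497.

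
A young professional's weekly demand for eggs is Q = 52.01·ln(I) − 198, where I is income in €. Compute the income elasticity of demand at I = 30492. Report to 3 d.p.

At I = 30492: Q = 339.015.
dQ/dI = 52.01/I = 0.00170569 at this income.
η = (dQ/dI)·(I/Q) = 0.00170569 × (30492/339.015) = 0.153.

0.153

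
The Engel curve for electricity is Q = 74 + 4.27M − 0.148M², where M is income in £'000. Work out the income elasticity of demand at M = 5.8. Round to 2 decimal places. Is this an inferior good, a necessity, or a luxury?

0.16 (necessity)

At M = 5.8: Q = 93.7873.
dQ/dM = 4.27 − 0.296M = 2.55320.
η = (dQ/dM)·(M/Q) = 2.55320 × (5.8/93.7873) = 0.16.
0 < η < 1 ⇒ necessity.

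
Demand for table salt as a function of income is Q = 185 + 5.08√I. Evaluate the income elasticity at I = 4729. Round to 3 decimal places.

0.327

At I = 4729: Q = 534.340.
dQ/dI = 5.08/(2√I) = 0.0369359 at this income.
η = (dQ/dI)·(I/Q) = 0.0369359 × (4729/534.340) = 0.327.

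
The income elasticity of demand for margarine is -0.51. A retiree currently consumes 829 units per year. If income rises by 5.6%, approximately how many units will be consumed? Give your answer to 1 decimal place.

%ΔQ ≈ η × %ΔI = -0.51 × 5.6% = -2.856%.
New Q ≈ 829 × (1 − 0.02856) = 805.3.

805.3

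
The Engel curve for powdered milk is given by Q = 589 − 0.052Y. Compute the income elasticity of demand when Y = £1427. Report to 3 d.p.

At Y = 1427: Q = 514.796.
dQ/dY = −0.052.
η = (dQ/dY)·(Y/Q) = -0.052 × (1427/514.796) = -0.144.

-0.144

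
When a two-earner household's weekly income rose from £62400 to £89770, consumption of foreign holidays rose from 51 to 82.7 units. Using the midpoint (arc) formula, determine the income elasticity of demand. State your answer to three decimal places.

ΔQ = 82.7 − 51 = 31.7; midpoint Q̄ = (51 + 82.7)/2 = 66.85.
ΔI = 89770 − 62400 = 27370; midpoint Ī = (62400 + 89770)/2 = 76085.
η = (ΔQ/Q̄) ÷ (ΔI/Ī) = (31.7/66.85) ÷ (27370/76085) = 1.318.

1.318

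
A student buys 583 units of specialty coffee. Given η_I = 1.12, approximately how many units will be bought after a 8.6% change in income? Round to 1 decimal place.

%ΔQ ≈ η × %ΔI = 1.12 × 8.6% = 9.632%.
New Q ≈ 583 × (1 + 0.09632) = 639.2.

639.2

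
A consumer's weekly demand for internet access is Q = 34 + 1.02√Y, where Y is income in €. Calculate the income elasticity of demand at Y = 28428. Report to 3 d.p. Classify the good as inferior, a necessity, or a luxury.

0.417 (necessity)

At Y = 28428: Q = 205.978.
dQ/dY = 1.02/(2√Y) = 0.0030248 at this income.
η = (dQ/dY)·(Y/Q) = 0.0030248 × (28428/205.978) = 0.417.
Since 0 < η < 1, the good is a necessity.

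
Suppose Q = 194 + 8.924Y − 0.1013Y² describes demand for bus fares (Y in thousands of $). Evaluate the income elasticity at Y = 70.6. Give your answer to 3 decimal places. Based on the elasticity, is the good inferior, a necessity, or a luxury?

At Y = 70.6: Q = 319.1187.
dQ/dY = 8.924 − 0.2026Y = -5.37956.
η = (dQ/dY)·(Y/Q) = -5.37956 × (70.6/319.1187) = -1.190.
η < 0 ⇒ inferior good.

-1.190 (inferior good)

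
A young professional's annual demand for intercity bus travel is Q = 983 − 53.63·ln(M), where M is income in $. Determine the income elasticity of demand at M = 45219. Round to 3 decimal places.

At M = 45219: Q = 408.125.
dQ/dM = -53.63/M = -0.00118601 at this income.
η = (dQ/dM)·(M/Q) = -0.00118601 × (45219/408.125) = -0.131.

-0.131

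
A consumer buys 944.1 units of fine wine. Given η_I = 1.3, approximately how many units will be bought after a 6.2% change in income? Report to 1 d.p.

1020.2

%ΔQ ≈ η × %ΔI = 1.3 × 6.2% = 8.06%.
New Q ≈ 944.1 × (1 + 0.0806) = 1020.2.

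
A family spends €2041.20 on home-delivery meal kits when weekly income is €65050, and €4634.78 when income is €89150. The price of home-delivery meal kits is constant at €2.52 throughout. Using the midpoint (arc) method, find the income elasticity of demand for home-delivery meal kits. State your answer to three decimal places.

2.486

With a constant price, Q₁ = 2041.20/2.52 = 810.000 and Q₂ = 4634.78/2.52 = 1839.198 (equivalently, work directly with expenditure since P cancels).
Midpoint %ΔQ = (4634.78 − 2041.20)/3337.99 = 0.77699; midpoint %ΔI = (89150 − 65050)/77100 = 0.31258.
η = 0.77699 / 0.31258 = 2.486.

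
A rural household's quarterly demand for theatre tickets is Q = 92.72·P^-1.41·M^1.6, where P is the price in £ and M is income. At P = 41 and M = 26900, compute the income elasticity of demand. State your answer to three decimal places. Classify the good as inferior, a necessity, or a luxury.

For a multiplicative demand Q = A·P^α·M^β, the income elasticity is β everywhere.
Here β = 1.6, so η = 1.600.
Since η > 1, this is a luxury.

1.600 (luxury)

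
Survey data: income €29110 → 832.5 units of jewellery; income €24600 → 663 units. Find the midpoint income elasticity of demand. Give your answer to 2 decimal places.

1.35

ΔQ = 663 − 832.5 = -169.5; midpoint Q̄ = (832.5 + 663)/2 = 747.75.
ΔI = 24600 − 29110 = -4510; midpoint Ī = (29110 + 24600)/2 = 26855.
η = (ΔQ/Q̄) ÷ (ΔI/Ī) = (-169.5/747.75) ÷ (-4510/26855) = 1.35.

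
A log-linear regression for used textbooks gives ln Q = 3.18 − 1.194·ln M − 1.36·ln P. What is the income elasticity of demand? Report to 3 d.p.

In a log-linear demand, the coefficient on ln M is the income elasticity.
So η = -1.194.

-1.194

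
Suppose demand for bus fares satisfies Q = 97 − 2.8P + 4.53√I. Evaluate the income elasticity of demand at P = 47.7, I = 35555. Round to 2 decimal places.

At P = 47.7, I = 35555: Q = 817.618.
Holding P constant, ∂Q/∂I = 4.53/(2√I) = 0.0120121.
η_I = (∂Q/∂I)·(I/Q) = 0.0120121 × (35555/817.618) = 0.52.

0.52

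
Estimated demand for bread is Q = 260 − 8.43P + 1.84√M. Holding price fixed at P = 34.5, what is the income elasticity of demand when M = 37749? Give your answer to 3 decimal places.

At P = 34.5, M = 37749: Q = 326.660.
Holding P constant, ∂Q/∂M = 1.84/(2√M) = 0.00473516.
η_M = (∂Q/∂M)·(M/Q) = 0.00473516 × (37749/326.660) = 0.547.

0.547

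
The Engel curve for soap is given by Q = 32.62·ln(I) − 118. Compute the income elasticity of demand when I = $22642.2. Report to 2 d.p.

0.16

At I = 22642.2: Q = 209.099.
dQ/dI = 32.62/I = 0.00144067 at this income.
η = (dQ/dI)·(I/Q) = 0.00144067 × (22642.2/209.099) = 0.16.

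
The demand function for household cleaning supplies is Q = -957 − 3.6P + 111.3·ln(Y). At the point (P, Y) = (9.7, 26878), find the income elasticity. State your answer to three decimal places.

At P = 9.7, Y = 26878: Q = 143.236.
Holding P constant, ∂Q/∂Y = 111.3/Y = 0.00414093.
η_Y = (∂Q/∂Y)·(Y/Q) = 0.00414093 × (26878/143.236) = 0.777.

0.777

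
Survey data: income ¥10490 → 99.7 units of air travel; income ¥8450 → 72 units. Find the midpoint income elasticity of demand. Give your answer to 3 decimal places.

1.498

ΔQ = 72 − 99.7 = -27.7; midpoint Q̄ = (99.7 + 72)/2 = 85.85.
ΔI = 8450 − 10490 = -2040; midpoint Ī = (10490 + 8450)/2 = 9470.
η = (ΔQ/Q̄) ÷ (ΔI/Ī) = (-27.7/85.85) ÷ (-2040/9470) = 1.498.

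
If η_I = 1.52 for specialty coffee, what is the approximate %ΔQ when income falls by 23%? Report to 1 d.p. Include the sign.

%ΔQ ≈ η × %ΔI = 1.52 × (-23%) = -35.0%.

-35.0%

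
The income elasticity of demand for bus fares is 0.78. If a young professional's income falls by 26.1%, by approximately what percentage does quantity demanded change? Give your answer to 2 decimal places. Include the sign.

-20.36%

%ΔQ ≈ η × %ΔI = 0.78 × (-26.1%) = -20.36%.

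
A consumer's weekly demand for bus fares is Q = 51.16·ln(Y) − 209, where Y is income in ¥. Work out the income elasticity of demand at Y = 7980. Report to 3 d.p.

At Y = 7980: Q = 250.657.
dQ/dY = 51.16/Y = 0.00641103 at this income.
η = (dQ/dY)·(Y/Q) = 0.00641103 × (7980/250.657) = 0.204.

0.204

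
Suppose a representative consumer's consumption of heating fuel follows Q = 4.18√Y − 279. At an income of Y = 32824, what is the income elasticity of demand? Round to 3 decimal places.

At Y = 32824: Q = 478.307.
dQ/dY = 4.18/(2√Y) = 0.0115359 at this income.
η = (dQ/dY)·(Y/Q) = 0.0115359 × (32824/478.307) = 0.792.

0.792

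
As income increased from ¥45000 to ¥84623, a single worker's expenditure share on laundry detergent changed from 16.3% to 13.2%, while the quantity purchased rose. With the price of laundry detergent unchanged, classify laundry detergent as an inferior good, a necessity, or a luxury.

necessity

Quantity rises but the budget share falls as income rises, so 0 < η < 1.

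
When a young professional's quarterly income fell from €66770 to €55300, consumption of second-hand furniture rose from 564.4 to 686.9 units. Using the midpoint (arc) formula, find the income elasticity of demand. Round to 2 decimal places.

ΔQ = 686.9 − 564.4 = 122.5; midpoint Q̄ = (564.4 + 686.9)/2 = 625.65.
ΔI = 55300 − 66770 = -11470; midpoint Ī = (66770 + 55300)/2 = 61035.
η = (ΔQ/Q̄) ÷ (ΔI/Ī) = (122.5/625.65) ÷ (-11470/61035) = -1.04.

-1.04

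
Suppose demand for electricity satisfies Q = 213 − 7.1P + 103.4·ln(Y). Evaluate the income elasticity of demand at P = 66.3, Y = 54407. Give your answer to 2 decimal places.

0.12

At P = 66.3, Y = 54407: Q = 869.769.
Holding P constant, ∂Q/∂Y = 103.4/Y = 0.00190049.
η_Y = (∂Q/∂Y)·(Y/Q) = 0.00190049 × (54407/869.769) = 0.12.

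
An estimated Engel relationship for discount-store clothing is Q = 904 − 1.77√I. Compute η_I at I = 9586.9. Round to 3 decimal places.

-0.119

At I = 9586.9: Q = 730.694.
dQ/dI = -1.77/(2√I) = -0.00903866 at this income.
η = (dQ/dI)·(I/Q) = -0.00903866 × (9586.9/730.694) = -0.119.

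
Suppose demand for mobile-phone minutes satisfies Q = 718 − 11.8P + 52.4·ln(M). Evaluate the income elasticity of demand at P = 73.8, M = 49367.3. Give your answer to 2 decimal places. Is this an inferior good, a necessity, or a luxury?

0.13 (necessity)

At P = 73.8, M = 49367.3: Q = 413.449.
Holding P constant, ∂Q/∂M = 52.4/M = 0.00106143.
η_M = (∂Q/∂M)·(M/Q) = 0.00106143 × (49367.3/413.449) = 0.13.
Since 0 < η < 1, this is a necessity.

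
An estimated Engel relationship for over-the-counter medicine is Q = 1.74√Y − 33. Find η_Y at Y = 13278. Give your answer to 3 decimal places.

At Y = 13278: Q = 167.501.
dQ/dY = 1.74/(2√Y) = 0.0075501 at this income.
η = (dQ/dY)·(Y/Q) = 0.0075501 × (13278/167.501) = 0.599.

0.599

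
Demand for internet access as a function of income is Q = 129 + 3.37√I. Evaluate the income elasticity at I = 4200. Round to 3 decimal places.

At I = 4200: Q = 347.401.
dQ/dI = 3.37/(2√I) = 0.0260001 at this income.
η = (dQ/dI)·(I/Q) = 0.0260001 × (4200/347.401) = 0.314.

0.314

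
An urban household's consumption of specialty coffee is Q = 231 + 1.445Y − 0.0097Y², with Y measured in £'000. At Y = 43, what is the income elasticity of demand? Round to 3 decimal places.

At Y = 43: Q = 275.1997.
dQ/dY = 1.445 − 0.0194Y = 0.61080.
η = (dQ/dY)·(Y/Q) = 0.61080 × (43/275.1997) = 0.095.

0.095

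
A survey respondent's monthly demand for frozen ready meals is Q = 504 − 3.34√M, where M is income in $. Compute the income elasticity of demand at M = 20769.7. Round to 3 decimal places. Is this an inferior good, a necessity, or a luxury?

At M = 20769.7: Q = 22.649.
dQ/dM = -3.34/(2√M) = -0.0115878 at this income.
η = (dQ/dM)·(M/Q) = -0.0115878 × (20769.7/22.649) = -10.626.
Since η < 0, the good is an inferior good.

-10.626 (inferior good)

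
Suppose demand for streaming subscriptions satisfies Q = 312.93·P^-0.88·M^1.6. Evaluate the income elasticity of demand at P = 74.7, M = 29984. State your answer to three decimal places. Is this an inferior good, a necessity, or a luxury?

1.600 (luxury)

For a multiplicative demand Q = A·P^α·M^β, the income elasticity is β everywhere.
Here β = 1.6, so η = 1.600.
Since η > 1, this is a luxury.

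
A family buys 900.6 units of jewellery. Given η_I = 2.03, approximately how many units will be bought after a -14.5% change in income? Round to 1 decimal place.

%ΔQ ≈ η × %ΔI = 2.03 × (-14.5%) = -29.435%.
New Q ≈ 900.6 × (1 − 0.29435) = 635.5.

635.5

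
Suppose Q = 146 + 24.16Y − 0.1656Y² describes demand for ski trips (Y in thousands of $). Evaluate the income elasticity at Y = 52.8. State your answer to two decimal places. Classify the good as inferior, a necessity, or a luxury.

0.37 (necessity)

At Y = 52.8: Q = 959.9817.
dQ/dY = 24.16 − 0.3312Y = 6.67264.
η = (dQ/dY)·(Y/Q) = 6.67264 × (52.8/959.9817) = 0.37.
0 < η < 1 ⇒ necessity.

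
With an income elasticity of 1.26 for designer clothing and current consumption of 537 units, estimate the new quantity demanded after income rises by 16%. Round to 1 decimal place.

645.3

%ΔQ ≈ η × %ΔI = 1.26 × 16% = 20.16%.
New Q ≈ 537 × (1 + 0.2016) = 645.3.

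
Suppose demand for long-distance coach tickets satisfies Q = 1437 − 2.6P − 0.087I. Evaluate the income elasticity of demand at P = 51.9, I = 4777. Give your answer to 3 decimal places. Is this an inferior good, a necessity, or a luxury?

-0.469 (inferior good)

At P = 51.9, I = 4777: Q = 886.461.
Holding P constant, ∂Q/∂I = −0.087.
η_I = (∂Q/∂I)·(I/Q) = -0.087 × (4777/886.461) = -0.469.
Since η < 0, this is an inferior good.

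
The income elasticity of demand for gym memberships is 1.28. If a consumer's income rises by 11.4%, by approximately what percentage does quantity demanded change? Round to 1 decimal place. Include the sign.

14.6%

%ΔQ ≈ η × %ΔI = 1.28 × 11.4% = 14.6%.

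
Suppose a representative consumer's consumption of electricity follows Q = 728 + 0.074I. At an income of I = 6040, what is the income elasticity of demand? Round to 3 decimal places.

At I = 6040: Q = 1174.960.
dQ/dI = 0.074.
η = (dQ/dI)·(I/Q) = 0.074 × (6040/1174.960) = 0.380.

0.380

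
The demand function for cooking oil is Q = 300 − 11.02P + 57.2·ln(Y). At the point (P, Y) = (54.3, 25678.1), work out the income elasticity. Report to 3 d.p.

At P = 54.3, Y = 25678.1: Q = 282.388.
Holding P constant, ∂Q/∂Y = 57.2/Y = 0.00222758.
η_Y = (∂Q/∂Y)·(Y/Q) = 0.00222758 × (25678.1/282.388) = 0.203.

0.203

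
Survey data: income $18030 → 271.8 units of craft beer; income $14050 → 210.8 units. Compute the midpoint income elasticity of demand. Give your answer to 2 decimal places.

1.02

ΔQ = 210.8 − 271.8 = -61; midpoint Q̄ = (271.8 + 210.8)/2 = 241.3.
ΔI = 14050 − 18030 = -3980; midpoint Ī = (18030 + 14050)/2 = 16040.
η = (ΔQ/Q̄) ÷ (ΔI/Ī) = (-61/241.3) ÷ (-3980/16040) = 1.02.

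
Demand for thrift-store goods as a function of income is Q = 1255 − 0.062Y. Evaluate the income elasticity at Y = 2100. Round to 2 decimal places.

-0.12

At Y = 2100: Q = 1124.800.
dQ/dY = −0.062.
η = (dQ/dY)·(Y/Q) = -0.062 × (2100/1124.800) = -0.12.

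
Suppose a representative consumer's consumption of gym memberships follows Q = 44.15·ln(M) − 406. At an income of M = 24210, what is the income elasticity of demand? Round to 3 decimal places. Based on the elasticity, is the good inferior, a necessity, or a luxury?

At M = 24210: Q = 39.673.
dQ/dM = 44.15/M = 0.00182363 at this income.
η = (dQ/dM)·(M/Q) = 0.00182363 × (24210/39.673) = 1.113.
Since η > 1, the good is a luxury.

1.113 (luxury)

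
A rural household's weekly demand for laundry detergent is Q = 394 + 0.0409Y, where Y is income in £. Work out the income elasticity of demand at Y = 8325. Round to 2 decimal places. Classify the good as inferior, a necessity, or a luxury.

0.46 (necessity)

At Y = 8325: Q = 734.493.
dQ/dY = 0.0409.
η = (dQ/dY)·(Y/Q) = 0.0409 × (8325/734.493) = 0.46.
Since 0 < η < 1, the good is a necessity.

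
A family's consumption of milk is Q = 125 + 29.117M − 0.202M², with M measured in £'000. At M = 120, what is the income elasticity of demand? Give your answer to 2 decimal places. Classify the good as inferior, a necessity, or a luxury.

-3.27 (inferior good)

At M = 120: Q = 710.2400.
dQ/dM = 29.117 − 0.404M = -19.36300.
η = (dQ/dM)·(M/Q) = -19.36300 × (120/710.2400) = -3.27.
η < 0 ⇒ inferior good.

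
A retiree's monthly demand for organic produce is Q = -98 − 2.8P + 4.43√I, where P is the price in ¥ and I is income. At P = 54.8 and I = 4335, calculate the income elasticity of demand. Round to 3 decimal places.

3.625

At P = 54.8, I = 4335: Q = 40.234.
Holding P constant, ∂Q/∂I = 4.43/(2√I) = 0.0336418.
η_I = (∂Q/∂I)·(I/Q) = 0.0336418 × (4335/40.234) = 3.625.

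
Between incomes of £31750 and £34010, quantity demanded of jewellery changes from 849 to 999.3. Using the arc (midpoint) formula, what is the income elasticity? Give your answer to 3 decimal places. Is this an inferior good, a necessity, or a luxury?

ΔQ = 999.3 − 849 = 150.3; midpoint Q̄ = (849 + 999.3)/2 = 924.15.
ΔI = 34010 − 31750 = 2260; midpoint Ī = (31750 + 34010)/2 = 32880.
η = (ΔQ/Q̄) ÷ (ΔI/Ī) = (150.3/924.15) ÷ (2260/32880) = 2.366.
η > 1 ⇒ luxury.

2.366 (luxury)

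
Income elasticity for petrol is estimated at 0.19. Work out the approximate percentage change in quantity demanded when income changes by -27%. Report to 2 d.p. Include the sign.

%ΔQ ≈ η × %ΔI = 0.19 × (-27%) = -5.13%.

-5.13%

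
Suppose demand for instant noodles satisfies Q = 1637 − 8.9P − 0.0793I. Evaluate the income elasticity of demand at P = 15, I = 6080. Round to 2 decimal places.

At P = 15, I = 6080: Q = 1021.356.
Holding P constant, ∂Q/∂I = −0.0793.
η_I = (∂Q/∂I)·(I/Q) = -0.0793 × (6080/1021.356) = -0.47.

-0.47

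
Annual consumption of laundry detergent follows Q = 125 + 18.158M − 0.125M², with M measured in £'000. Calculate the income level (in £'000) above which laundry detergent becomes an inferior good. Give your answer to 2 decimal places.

72.63

dQ/dM = 18.158 − 0.25M.
The good is inferior where dQ/dM < 0. Setting dQ/dM = 0 gives M = 18.158 / 0.25 = 72.63.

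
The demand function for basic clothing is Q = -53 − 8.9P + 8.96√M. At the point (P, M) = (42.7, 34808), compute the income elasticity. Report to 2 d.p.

At P = 42.7, M = 34808: Q = 1238.628.
Holding P constant, ∂Q/∂M = 8.96/(2√M) = 0.0240126.
η_M = (∂Q/∂M)·(M/Q) = 0.0240126 × (34808/1238.628) = 0.67.

0.67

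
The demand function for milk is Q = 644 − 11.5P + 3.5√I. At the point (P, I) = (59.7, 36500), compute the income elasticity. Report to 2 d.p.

At P = 59.7, I = 36500: Q = 626.124.
Holding P constant, ∂Q/∂I = 3.5/(2√I) = 0.00915992.
η_I = (∂Q/∂I)·(I/Q) = 0.00915992 × (36500/626.124) = 0.53.

0.53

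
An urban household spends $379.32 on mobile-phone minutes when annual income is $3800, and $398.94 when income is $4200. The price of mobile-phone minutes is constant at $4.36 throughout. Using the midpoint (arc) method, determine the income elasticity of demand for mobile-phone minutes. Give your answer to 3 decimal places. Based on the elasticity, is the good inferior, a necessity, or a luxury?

With a constant price, Q₁ = 379.32/4.36 = 87.000 and Q₂ = 398.94/4.36 = 91.500 (equivalently, work directly with expenditure since P cancels).
Midpoint %ΔQ = (398.94 − 379.32)/389.13 = 0.05042; midpoint %ΔI = (4200 − 3800)/4000 = 0.10000.
η = 0.05042 / 0.10000 = 0.504.
0 < η < 1 ⇒ necessity.

0.504 (necessity)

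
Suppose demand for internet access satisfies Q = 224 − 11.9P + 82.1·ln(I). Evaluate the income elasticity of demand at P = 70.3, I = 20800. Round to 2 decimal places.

At P = 70.3, I = 20800: Q = 203.726.
Holding P constant, ∂Q/∂I = 82.1/I = 0.00394712.
η_I = (∂Q/∂I)·(I/Q) = 0.00394712 × (20800/203.726) = 0.40.

0.40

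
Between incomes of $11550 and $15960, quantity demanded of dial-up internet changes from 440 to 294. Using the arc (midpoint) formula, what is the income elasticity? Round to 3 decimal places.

ΔQ = 294 − 440 = -146; midpoint Q̄ = (440 + 294)/2 = 367.
ΔI = 15960 − 11550 = 4410; midpoint Ī = (11550 + 15960)/2 = 13755.
η = (ΔQ/Q̄) ÷ (ΔI/Ī) = (-146/367) ÷ (4410/13755) = -1.241.

-1.241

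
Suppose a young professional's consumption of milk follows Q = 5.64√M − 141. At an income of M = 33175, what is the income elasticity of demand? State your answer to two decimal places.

0.58

At M = 33175: Q = 886.270.
dQ/dM = 5.64/(2√M) = 0.0154826 at this income.
η = (dQ/dM)·(M/Q) = 0.0154826 × (33175/886.270) = 0.58.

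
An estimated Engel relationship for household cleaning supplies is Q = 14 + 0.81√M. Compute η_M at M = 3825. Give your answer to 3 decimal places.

At M = 3825: Q = 64.096.
dQ/dM = 0.81/(2√M) = 0.00654846 at this income.
η = (dQ/dM)·(M/Q) = 0.00654846 × (3825/64.096) = 0.391.

0.391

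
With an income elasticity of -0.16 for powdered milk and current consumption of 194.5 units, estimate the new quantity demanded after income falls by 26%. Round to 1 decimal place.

202.6

%ΔQ ≈ η × %ΔI = -0.16 × (-26%) = 4.16%.
New Q ≈ 194.5 × (1 + 0.0416) = 202.6.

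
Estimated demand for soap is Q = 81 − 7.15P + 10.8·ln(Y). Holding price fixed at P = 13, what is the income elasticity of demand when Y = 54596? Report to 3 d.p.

At P = 13, Y = 54596: Q = 105.853.
Holding P constant, ∂Q/∂Y = 10.8/Y = 0.000197817.
η_Y = (∂Q/∂Y)·(Y/Q) = 0.000197817 × (54596/105.853) = 0.102.

0.102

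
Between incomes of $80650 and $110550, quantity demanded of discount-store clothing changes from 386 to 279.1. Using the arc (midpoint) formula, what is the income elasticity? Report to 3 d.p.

ΔQ = 279.1 − 386 = -106.9; midpoint Q̄ = (386 + 279.1)/2 = 332.55.
ΔI = 110550 − 80650 = 29900; midpoint Ī = (80650 + 110550)/2 = 95600.
η = (ΔQ/Q̄) ÷ (ΔI/Ī) = (-106.9/332.55) ÷ (29900/95600) = -1.028.

-1.028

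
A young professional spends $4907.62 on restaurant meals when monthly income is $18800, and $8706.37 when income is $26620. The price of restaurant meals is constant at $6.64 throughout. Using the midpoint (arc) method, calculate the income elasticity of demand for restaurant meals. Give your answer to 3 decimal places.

1.621

With a constant price, Q₁ = 4907.62/6.64 = 739.099 and Q₂ = 8706.37/6.64 = 1311.200 (equivalently, work directly with expenditure since P cancels).
Midpoint %ΔQ = (8706.37 − 4907.62)/6807.00 = 0.55807; midpoint %ΔI = (26620 − 18800)/22710 = 0.34434.
η = 0.55807 / 0.34434 = 1.621.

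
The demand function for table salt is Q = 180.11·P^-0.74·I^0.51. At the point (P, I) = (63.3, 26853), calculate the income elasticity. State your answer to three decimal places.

0.510

For a multiplicative demand Q = A·P^α·I^β, the income elasticity is β everywhere.
Here β = 0.51, so η = 0.510.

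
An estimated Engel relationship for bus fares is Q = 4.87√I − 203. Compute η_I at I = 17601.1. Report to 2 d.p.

0.73

At I = 17601.1: Q = 443.099.
dQ/dI = 4.87/(2√I) = 0.0183539 at this income.
η = (dQ/dI)·(I/Q) = 0.0183539 × (17601.1/443.099) = 0.73.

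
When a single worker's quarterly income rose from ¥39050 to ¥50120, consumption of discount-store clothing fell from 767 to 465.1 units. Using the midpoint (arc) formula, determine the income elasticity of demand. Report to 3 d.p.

ΔQ = 465.1 − 767 = -301.9; midpoint Q̄ = (767 + 465.1)/2 = 616.05.
ΔI = 50120 − 39050 = 11070; midpoint Ī = (39050 + 50120)/2 = 44585.
η = (ΔQ/Q̄) ÷ (ΔI/Ī) = (-301.9/616.05) ÷ (11070/44585) = -1.974.

-1.974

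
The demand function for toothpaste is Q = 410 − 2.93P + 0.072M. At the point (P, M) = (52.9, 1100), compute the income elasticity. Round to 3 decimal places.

0.237

At P = 52.9, M = 1100: Q = 334.203.
Holding P constant, ∂Q/∂M = 0.072.
η_M = (∂Q/∂M)·(M/Q) = 0.072 × (1100/334.203) = 0.237.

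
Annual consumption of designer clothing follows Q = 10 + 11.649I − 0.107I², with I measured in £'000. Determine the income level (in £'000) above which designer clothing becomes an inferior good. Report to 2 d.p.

dQ/dI = 11.649 − 0.214I.
The good is inferior where dQ/dI < 0. Setting dQ/dI = 0 gives I = 11.649 / 0.214 = 54.43.

54.43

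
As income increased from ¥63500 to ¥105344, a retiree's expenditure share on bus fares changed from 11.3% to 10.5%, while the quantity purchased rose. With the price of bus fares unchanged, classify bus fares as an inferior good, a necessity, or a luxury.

necessity

Quantity rises but the budget share falls as income rises, so 0 < η < 1.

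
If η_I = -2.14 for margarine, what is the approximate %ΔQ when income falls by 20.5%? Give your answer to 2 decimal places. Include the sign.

43.87%

%ΔQ ≈ η × %ΔI = -2.14 × (-20.5%) = 43.87%.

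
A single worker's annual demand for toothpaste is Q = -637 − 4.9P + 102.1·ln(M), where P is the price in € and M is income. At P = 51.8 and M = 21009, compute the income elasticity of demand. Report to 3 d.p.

0.815

At P = 51.8, M = 21009: Q = 125.351.
Holding P constant, ∂Q/∂M = 102.1/M = 0.00485982.
η_M = (∂Q/∂M)·(M/Q) = 0.00485982 × (21009/125.351) = 0.815.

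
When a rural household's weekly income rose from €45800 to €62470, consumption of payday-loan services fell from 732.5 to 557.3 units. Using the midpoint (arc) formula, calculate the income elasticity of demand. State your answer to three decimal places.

ΔQ = 557.3 − 732.5 = -175.2; midpoint Q̄ = (732.5 + 557.3)/2 = 644.9.
ΔI = 62470 − 45800 = 16670; midpoint Ī = (45800 + 62470)/2 = 54135.
η = (ΔQ/Q̄) ÷ (ΔI/Ī) = (-175.2/644.9) ÷ (16670/54135) = -0.882.

-0.882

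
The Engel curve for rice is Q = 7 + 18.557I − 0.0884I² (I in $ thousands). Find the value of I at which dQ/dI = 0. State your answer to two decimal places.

104.96

dQ/dI = 18.557 − 0.1768I.
The good is inferior where dQ/dI < 0. Setting dQ/dI = 0 gives I = 18.557 / 0.1768 = 104.96.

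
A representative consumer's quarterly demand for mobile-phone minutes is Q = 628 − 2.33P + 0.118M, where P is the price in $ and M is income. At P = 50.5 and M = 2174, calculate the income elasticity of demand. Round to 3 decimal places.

0.335

At P = 50.5, M = 2174: Q = 766.867.
Holding P constant, ∂Q/∂M = 0.118.
η_M = (∂Q/∂M)·(M/Q) = 0.118 × (2174/766.867) = 0.335.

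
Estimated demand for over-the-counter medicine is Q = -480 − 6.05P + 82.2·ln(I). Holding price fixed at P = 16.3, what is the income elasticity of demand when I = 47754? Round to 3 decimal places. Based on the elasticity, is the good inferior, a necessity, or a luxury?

At P = 16.3, I = 47754: Q = 306.993.
Holding P constant, ∂Q/∂I = 82.2/I = 0.00172132.
η_I = (∂Q/∂I)·(I/Q) = 0.00172132 × (47754/306.993) = 0.268.
Since 0 < η < 1, this is a necessity.

0.268 (necessity)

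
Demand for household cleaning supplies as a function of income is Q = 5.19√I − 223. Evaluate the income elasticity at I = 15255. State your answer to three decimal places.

At I = 15255: Q = 418.023.
dQ/dI = 5.19/(2√I) = 0.0210103 at this income.
η = (dQ/dI)·(I/Q) = 0.0210103 × (15255/418.023) = 0.767.

0.767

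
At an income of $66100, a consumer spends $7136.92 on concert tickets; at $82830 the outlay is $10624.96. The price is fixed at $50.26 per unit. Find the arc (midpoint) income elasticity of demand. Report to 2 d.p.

1.75

With a constant price, Q₁ = 7136.92/50.26 = 142.000 and Q₂ = 10624.96/50.26 = 211.400 (equivalently, work directly with expenditure since P cancels).
Midpoint %ΔQ = (10624.96 − 7136.92)/8880.94 = 0.39276; midpoint %ΔI = (82830 − 66100)/74465 = 0.22467.
η = 0.39276 / 0.22467 = 1.75.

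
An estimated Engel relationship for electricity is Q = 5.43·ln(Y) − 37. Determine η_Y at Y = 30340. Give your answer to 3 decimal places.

At Y = 30340: Q = 19.039.
dQ/dY = 5.43/Y = 0.000178972 at this income.
η = (dQ/dY)·(Y/Q) = 0.000178972 × (30340/19.039) = 0.285.

0.285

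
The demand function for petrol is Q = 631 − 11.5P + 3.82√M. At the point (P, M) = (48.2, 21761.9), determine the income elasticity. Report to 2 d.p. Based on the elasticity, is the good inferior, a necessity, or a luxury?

0.44 (necessity)

At P = 48.2, M = 21761.9: Q = 640.223.
Holding P constant, ∂Q/∂M = 3.82/(2√M) = 0.0129475.
η_M = (∂Q/∂M)·(M/Q) = 0.0129475 × (21761.9/640.223) = 0.44.
Since 0 < η < 1, this is a necessity.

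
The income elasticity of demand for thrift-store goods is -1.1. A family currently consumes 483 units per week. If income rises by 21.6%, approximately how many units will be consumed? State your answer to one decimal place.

368.2

%ΔQ ≈ η × %ΔI = -1.1 × 21.6% = -23.76%.
New Q ≈ 483 × (1 − 0.2376) = 368.2.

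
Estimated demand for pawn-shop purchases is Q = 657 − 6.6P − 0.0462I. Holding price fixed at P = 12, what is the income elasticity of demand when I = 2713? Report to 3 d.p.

-0.277

At P = 12, I = 2713: Q = 452.459.
Holding P constant, ∂Q/∂I = −0.0462.
η_I = (∂Q/∂I)·(I/Q) = -0.0462 × (2713/452.459) = -0.277.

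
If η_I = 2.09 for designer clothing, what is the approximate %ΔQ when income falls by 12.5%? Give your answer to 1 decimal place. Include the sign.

-26.1%

%ΔQ ≈ η × %ΔI = 2.09 × (-12.5%) = -26.1%.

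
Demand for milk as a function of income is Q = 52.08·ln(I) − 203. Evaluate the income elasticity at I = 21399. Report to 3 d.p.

At I = 21399: Q = 316.295.
dQ/dI = 52.08/I = 0.00243376 at this income.
η = (dQ/dI)·(I/Q) = 0.00243376 × (21399/316.295) = 0.165.

0.165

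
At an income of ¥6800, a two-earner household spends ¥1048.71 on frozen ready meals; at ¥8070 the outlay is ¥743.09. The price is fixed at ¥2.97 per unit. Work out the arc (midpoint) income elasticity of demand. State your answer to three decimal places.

-1.997

With a constant price, Q₁ = 1048.71/2.97 = 353.101 and Q₂ = 743.09/2.97 = 250.199 (equivalently, work directly with expenditure since P cancels).
Midpoint %ΔQ = (743.09 − 1048.71)/895.90 = -0.34113; midpoint %ΔI = (8070 − 6800)/7435 = 0.17081.
η = -0.34113 / 0.17081 = -1.997.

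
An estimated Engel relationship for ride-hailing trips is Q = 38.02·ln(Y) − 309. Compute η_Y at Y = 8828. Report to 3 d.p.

At Y = 8828: Q = 36.438.
dQ/dY = 38.02/Y = 0.00430675 at this income.
η = (dQ/dY)·(Y/Q) = 0.00430675 × (8828/36.438) = 1.043.

1.043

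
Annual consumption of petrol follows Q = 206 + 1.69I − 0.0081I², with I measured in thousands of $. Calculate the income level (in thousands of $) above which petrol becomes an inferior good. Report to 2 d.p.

104.32

dQ/dI = 1.69 − 0.0162I.
The good is inferior where dQ/dI < 0. Setting dQ/dI = 0 gives I = 1.69 / 0.0162 = 104.32.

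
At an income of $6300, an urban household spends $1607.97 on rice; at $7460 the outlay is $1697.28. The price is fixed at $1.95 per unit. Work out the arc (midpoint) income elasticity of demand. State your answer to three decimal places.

With a constant price, Q₁ = 1607.97/1.95 = 824.600 and Q₂ = 1697.28/1.95 = 870.400 (equivalently, work directly with expenditure since P cancels).
Midpoint %ΔQ = (1697.28 − 1607.97)/1652.63 = 0.05404; midpoint %ΔI = (7460 − 6300)/6880 = 0.16860.
η = 0.05404 / 0.16860 = 0.321.

0.321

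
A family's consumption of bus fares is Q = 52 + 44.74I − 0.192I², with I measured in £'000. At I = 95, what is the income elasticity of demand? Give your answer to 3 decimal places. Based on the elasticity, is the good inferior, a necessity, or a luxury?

At I = 95: Q = 2569.5000.
dQ/dI = 44.74 − 0.384I = 8.26000.
η = (dQ/dI)·(I/Q) = 8.26000 × (95/2569.5000) = 0.305.
0 < η < 1 ⇒ necessity.

0.305 (necessity)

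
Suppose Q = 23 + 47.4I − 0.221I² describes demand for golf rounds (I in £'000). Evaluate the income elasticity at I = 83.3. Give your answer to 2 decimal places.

At I = 83.3: Q = 2437.9253.
dQ/dI = 47.4 − 0.442I = 10.58140.
η = (dQ/dI)·(I/Q) = 10.58140 × (83.3/2437.9253) = 0.36.

0.36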